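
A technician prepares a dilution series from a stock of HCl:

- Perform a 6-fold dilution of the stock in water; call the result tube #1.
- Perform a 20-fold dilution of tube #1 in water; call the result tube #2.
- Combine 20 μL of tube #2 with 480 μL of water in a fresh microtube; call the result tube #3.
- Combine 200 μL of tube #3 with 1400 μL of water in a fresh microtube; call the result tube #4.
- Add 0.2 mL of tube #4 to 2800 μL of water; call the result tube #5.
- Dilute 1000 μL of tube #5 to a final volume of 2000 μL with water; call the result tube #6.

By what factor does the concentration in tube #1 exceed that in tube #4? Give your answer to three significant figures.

Step 1: 6-fold → factor 6
Step 2: 20-fold → factor 20
Step 3: 20 μL + 480 μL = 500 μL total → factor 500/20 = 25
Step 4: 200 μL + 1400 μL = 1600 μL total → factor 1600/200 = 8
Dilution factor to tube #1 = 6; to tube #4 = 24000
[tube #1]/[tube #4] = (factor to tube #4)/(factor to tube #1) = 24000/6 = 4.00 × 10^3

4.00 × 10^3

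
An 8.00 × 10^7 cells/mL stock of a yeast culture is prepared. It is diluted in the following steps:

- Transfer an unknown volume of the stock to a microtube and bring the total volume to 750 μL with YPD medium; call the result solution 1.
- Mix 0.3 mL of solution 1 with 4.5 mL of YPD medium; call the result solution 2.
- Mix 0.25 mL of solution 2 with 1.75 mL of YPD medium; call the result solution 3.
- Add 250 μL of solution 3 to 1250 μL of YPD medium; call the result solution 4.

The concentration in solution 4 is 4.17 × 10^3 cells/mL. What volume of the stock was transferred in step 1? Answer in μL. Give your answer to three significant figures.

30.0 μL

Step 1: v brought to 750 μL → factor = 750 μL/v
Step 2: 0.3 mL + 4.5 mL = 4.8 mL total → factor 4.8/0.3 = 16
Step 3: 0.25 mL + 1.75 mL = 2 mL total → factor 2/0.25 = 8
Step 4: 250 μL + 1250 μL = 1500 μL total → factor 1500/250 = 6
Product of known-step factors = 768
Overall factor = 8.00 × 10^7 cells/mL / (4.17 × 10^3 cells/mL) = 19185
Step-1 factor = 19185 / 768 = 24.98
v = 750 μL / 24.98 = 30.0 μL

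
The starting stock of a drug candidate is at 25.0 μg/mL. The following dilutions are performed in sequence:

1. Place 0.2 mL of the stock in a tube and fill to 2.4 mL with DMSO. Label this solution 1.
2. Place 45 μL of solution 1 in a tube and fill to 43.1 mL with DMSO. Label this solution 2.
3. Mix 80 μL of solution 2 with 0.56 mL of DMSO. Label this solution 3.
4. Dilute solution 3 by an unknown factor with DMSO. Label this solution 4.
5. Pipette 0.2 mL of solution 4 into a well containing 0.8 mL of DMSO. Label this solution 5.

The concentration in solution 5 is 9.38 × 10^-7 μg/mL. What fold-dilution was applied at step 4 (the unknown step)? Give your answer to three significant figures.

Step 1: 0.2 mL brought to 2.4 mL → factor 2.4/0.2 = 12
Step 2: 45 μL brought to 43.1 mL → factor 43100/45 = 957.78
Step 3: 80 μL + 0.56 mL = 640 μL total → factor 640/80 = 8
Step 4: unknown factor x
Step 5: 0.2 mL + 0.8 mL = 1 mL total → factor 1/0.2 = 5
Product of known-step factors = 4.5973 × 10^5
Overall factor = 25.0 μg/mL / (9.38 × 10^-7 μg/mL) = 2.6652 × 10^7
x = 2.6652 × 10^7 / 4.5973 × 10^5 = 58.0

58.0-fold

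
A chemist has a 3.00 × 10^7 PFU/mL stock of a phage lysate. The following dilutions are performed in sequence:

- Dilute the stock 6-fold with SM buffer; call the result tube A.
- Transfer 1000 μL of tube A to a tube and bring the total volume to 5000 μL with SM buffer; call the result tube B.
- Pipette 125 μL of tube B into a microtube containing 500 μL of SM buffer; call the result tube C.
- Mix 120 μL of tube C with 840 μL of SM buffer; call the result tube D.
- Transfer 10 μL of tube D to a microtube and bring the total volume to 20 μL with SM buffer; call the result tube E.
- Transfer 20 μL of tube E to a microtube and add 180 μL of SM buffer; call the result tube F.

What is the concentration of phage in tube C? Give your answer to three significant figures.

2.00 × 10^5 PFU/mL

Step 1: 6-fold → factor 6
Step 2: 1000 μL brought to 5000 μL → factor 5000/1000 = 5
Step 3: 125 μL + 500 μL = 625 μL total → factor 625/125 = 5
Dilution factor through tube C = 6 × 5 × 5 = 150
[tube C] = 3.00 × 10^7 PFU/mL / 150 = 2.00 × 10^5 PFU/mL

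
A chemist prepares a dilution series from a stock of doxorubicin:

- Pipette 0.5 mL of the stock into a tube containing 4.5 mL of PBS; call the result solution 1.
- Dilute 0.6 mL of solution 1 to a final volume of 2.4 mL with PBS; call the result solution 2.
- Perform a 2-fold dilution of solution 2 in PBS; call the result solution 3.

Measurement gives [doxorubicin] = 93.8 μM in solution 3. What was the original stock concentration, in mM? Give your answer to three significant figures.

Step 1: 0.5 mL + 4.5 mL = 5 mL total → factor 5/0.5 = 10
Step 2: 0.6 mL brought to 2.4 mL → factor 2.4/0.6 = 4
Step 3: 2-fold → factor 2
Overall dilution factor = 10 × 4 × 2 = 80
Stock = 93.8 μM × 80 = 7504 μM = 7.50 mM

7.50 mM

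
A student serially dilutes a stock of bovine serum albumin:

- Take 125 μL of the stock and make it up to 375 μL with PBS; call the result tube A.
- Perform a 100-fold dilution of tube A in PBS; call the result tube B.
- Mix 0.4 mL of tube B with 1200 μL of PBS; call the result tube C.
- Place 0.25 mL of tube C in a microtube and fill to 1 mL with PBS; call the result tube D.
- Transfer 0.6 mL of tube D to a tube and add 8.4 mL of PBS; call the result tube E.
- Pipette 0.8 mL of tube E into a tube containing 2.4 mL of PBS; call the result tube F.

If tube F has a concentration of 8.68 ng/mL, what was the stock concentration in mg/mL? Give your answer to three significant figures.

2.50 mg/mL

Step 1: 125 μL brought to 375 μL → factor 375/125 = 3
Step 2: 100-fold → factor 100
Step 3: 0.4 mL + 1200 μL = 1.6 mL total → factor 1.6/0.4 = 4
Step 4: 0.25 mL brought to 1 mL → factor 1/0.25 = 4
Step 5: 0.6 mL + 8.4 mL = 9 mL total → factor 9/0.6 = 15
Step 6: 0.8 mL + 2.4 mL = 3.2 mL total → factor 3.2/0.8 = 4
Overall dilution factor = 3 × 100 × 4 × 4 × 15 × 4 = 2.88 × 10^5
Stock = 8.68 ng/mL × 2.88 × 10^5 = 2.500 × 10^6 ng/mL = 2.50 mg/mL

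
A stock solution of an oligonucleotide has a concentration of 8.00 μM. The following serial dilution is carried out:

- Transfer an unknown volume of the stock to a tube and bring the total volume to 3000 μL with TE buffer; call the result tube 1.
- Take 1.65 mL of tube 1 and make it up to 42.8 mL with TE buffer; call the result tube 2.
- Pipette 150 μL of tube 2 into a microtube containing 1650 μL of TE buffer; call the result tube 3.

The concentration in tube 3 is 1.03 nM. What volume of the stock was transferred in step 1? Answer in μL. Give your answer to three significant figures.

Step 1: v brought to 3000 μL → factor = 3000 μL/v
Step 2: 1.65 mL brought to 42.8 mL → factor 42.8/1.65 = 25.939
Step 3: 150 μL + 1650 μL = 1800 μL total → factor 1800/150 = 12
Product of known-step factors = 311.27
Overall factor = 8.00 μM / (1.03 nM) = 7767
Step-1 factor = 7767 / 311.27 = 24.952
v = 3000 μL / 24.952 = 120 μL

120 μL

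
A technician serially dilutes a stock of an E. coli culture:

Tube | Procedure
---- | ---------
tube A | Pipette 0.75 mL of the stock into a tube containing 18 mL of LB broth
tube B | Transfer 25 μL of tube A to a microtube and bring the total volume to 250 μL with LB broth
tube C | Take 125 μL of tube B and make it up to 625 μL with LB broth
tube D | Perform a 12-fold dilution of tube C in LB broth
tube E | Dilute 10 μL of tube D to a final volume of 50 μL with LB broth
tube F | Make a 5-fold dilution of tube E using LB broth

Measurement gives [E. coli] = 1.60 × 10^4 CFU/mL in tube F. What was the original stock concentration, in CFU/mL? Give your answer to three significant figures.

6.00 × 10^9 CFU/mL

Step 1: 0.75 mL + 18 mL = 18.75 mL total → factor 18.75/0.75 = 25
Step 2: 25 μL brought to 250 μL → factor 250/25 = 10
Step 3: 125 μL brought to 625 μL → factor 625/125 = 5
Step 4: 12-fold → factor 12
Step 5: 10 μL brought to 50 μL → factor 50/10 = 5
Step 6: 5-fold → factor 5
Overall dilution factor = 25 × 10 × 5 × 12 × 5 × 5 = 3.75 × 10^5
Stock = 1.60 × 10^4 CFU/mL × 3.75 × 10^5 = 6.00 × 10^9 CFU/mL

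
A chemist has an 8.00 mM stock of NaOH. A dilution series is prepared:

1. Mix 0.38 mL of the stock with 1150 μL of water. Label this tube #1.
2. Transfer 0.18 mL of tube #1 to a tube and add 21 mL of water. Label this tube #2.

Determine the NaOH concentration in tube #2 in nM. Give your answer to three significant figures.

1.69 × 10^4 nM

Step 1: 0.38 mL + 1150 μL = 1.53 mL total → factor 1.53/0.38 = 4.0263
Step 2: 0.18 mL + 21 mL = 21.18 mL total → factor 21.18/0.18 = 117.67
Overall dilution factor = 4.0263 × 117.67 = 473.76
Final = 8.00 mM / 473.76 = 0.01689 mM = 1.69 × 10^4 nM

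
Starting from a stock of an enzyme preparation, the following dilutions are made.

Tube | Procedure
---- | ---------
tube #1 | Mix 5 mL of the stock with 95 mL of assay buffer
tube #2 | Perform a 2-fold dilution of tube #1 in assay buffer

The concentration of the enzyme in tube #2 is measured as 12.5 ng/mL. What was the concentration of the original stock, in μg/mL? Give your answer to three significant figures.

0.500 μg/mL

Step 1: 5 mL + 95 mL = 100 mL total → factor 100/5 = 20
Step 2: 2-fold → factor 2
Overall dilution factor = 20 × 2 = 40
Stock = 12.5 ng/mL × 40 = 500.0 ng/mL = 0.500 μg/mL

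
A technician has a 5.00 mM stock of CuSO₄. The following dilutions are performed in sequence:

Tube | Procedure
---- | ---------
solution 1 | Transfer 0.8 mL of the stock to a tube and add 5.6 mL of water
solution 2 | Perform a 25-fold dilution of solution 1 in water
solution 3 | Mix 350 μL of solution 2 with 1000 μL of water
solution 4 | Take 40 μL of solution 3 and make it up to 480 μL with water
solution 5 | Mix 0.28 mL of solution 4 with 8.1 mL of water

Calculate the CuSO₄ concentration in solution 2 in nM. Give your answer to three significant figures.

2.50 × 10^4 nM

Step 1: 0.8 mL + 5.6 mL = 6.4 mL total → factor 6.4/0.8 = 8
Step 2: 25-fold → factor 25
Dilution factor through solution 2 = 8 × 25 = 200
[solution 2] = 5.00 mM / 200 = 0.02500 mM = 2.50 × 10^4 nM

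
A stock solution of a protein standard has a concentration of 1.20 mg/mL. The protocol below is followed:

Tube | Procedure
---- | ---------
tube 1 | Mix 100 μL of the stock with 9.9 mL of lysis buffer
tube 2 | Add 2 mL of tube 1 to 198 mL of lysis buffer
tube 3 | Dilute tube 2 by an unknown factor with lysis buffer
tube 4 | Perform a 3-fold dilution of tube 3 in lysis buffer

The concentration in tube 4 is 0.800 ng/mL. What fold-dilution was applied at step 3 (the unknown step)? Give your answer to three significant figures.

50.0-fold

Step 1: 100 μL + 9.9 mL = 10000 μL total → factor 10000/100 = 100
Step 2: 2 mL + 198 mL = 200 mL total → factor 200/2 = 100
Step 3: unknown factor x
Step 4: 3-fold → factor 3
Product of known-step factors = 30000
Overall factor = 1.20 mg/mL / (0.800 ng/mL) = 1.5 × 10^6
x = 1.5 × 10^6 / 30000 = 50.0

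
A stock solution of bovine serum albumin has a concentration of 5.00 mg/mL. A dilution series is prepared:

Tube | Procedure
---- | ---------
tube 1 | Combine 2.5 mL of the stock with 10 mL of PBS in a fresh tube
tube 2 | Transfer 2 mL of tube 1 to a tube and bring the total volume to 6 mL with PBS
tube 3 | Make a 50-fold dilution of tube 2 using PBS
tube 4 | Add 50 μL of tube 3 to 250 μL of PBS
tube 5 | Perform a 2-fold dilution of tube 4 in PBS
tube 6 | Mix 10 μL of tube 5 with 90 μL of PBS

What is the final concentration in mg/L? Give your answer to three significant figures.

Step 1: 2.5 mL + 10 mL = 12.5 mL total → factor 12.5/2.5 = 5
Step 2: 2 mL brought to 6 mL → factor 6/2 = 3
Step 3: 50-fold → factor 50
Step 4: 50 μL + 250 μL = 300 μL total → factor 300/50 = 6
Step 5: 2-fold → factor 2
Step 6: 10 μL + 90 μL = 100 μL total → factor 100/10 = 10
Overall dilution factor = 5 × 3 × 50 × 6 × 2 × 10 = 90000
Final = 5.00 mg/mL / 90000 = 5.556 × 10^-5 mg/mL = 0.0556 mg/L

0.0556 mg/L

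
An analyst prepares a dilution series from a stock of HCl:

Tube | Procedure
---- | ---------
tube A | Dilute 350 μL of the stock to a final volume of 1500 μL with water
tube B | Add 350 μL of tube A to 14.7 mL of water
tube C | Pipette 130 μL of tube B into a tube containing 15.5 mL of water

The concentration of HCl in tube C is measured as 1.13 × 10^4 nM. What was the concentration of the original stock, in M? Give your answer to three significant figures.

0.250 M

Step 1: 350 μL brought to 1500 μL → factor 1500/350 = 4.2857
Step 2: 350 μL + 14.7 mL = 15050 μL total → factor 15050/350 = 43
Step 3: 130 μL + 15.5 mL = 15630 μL total → factor 15630/130 = 120.23
Overall dilution factor = 4.2857 × 43 × 120.23 = 22157
Stock = 1.13 × 10^4 nM × 22157 = 2.504 × 10^8 nM = 0.250 M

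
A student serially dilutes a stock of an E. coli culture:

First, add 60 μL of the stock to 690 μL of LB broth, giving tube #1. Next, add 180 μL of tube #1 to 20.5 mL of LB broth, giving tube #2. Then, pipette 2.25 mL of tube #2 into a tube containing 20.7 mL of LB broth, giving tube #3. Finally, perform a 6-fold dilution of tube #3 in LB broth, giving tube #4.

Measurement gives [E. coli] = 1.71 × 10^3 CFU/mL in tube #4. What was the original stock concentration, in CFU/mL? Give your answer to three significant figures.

Step 1: 60 μL + 690 μL = 750 μL total → factor 750/60 = 12.5
Step 2: 180 μL + 20.5 mL = 20680 μL total → factor 20680/180 = 114.89
Step 3: 2.25 mL + 20.7 mL = 22.95 mL total → factor 22.95/2.25 = 10.2
Step 4: 6-fold → factor 6
Overall dilution factor = 12.5 × 114.89 × 10.2 × 6 = 87890
Stock = 1.71 × 10^3 CFU/mL × 87890 = 1.50 × 10^8 CFU/mL

1.50 × 10^8 CFU/mL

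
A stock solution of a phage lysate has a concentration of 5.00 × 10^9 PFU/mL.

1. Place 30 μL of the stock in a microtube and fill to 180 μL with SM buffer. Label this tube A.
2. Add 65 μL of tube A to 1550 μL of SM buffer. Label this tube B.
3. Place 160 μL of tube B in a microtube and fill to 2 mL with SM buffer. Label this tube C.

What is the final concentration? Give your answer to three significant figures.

2.68 × 10^6 PFU/mL

Step 1: 30 μL brought to 180 μL → factor 180/30 = 6
Step 2: 65 μL + 1550 μL = 1615 μL total → factor 1615/65 = 24.846
Step 3: 160 μL brought to 2 mL → factor 2000/160 = 12.5
Overall dilution factor = 6 × 24.846 × 12.5 = 1863.5
Final = 5.00 × 10^9 PFU/mL / 1863.5 = 2.68 × 10^6 PFU/mL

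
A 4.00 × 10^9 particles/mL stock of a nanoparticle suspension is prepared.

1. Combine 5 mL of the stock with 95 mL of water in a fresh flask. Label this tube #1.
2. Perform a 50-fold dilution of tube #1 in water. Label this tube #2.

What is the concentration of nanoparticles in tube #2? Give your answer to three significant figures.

4.00 × 10^6 particles/mL

Step 1: 5 mL + 95 mL = 100 mL total → factor 100/5 = 20
Step 2: 50-fold → factor 50
Overall dilution factor = 20 × 50 = 1000
Final = 4.00 × 10^9 particles/mL / 1000 = 4.00 × 10^6 particles/mL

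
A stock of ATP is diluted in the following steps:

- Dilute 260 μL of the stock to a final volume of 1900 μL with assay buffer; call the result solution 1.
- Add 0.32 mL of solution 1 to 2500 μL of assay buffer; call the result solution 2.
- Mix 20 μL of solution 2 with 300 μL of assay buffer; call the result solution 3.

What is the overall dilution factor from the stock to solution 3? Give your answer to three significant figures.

1.03 × 10^3

Step 1: 260 μL brought to 1900 μL → factor 1900/260 = 7.3077
Step 2: 0.32 mL + 2500 μL = 2.82 mL total → factor 2.82/0.32 = 8.8125
Step 3: 20 μL + 300 μL = 320 μL total → factor 320/20 = 16
Overall dilution factor = 7.3077 × 8.8125 × 16 = 1030.4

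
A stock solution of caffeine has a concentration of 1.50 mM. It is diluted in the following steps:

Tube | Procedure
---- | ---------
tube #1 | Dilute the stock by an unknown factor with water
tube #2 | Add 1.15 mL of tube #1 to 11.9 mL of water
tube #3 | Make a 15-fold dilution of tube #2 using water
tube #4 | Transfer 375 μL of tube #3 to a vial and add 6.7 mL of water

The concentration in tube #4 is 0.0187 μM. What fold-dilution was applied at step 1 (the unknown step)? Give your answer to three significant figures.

Step 1: unknown factor x
Step 2: 1.15 mL + 11.9 mL = 13.05 mL total → factor 13.05/1.15 = 11.348
Step 3: 15-fold → factor 15
Step 4: 375 μL + 6.7 mL = 7075 μL total → factor 7075/375 = 18.867
Product of known-step factors = 3211.4
Overall factor = 1.50 mM / (0.0187 μM) = 80214
x = 80214 / 3211.4 = 25.0

25.0-fold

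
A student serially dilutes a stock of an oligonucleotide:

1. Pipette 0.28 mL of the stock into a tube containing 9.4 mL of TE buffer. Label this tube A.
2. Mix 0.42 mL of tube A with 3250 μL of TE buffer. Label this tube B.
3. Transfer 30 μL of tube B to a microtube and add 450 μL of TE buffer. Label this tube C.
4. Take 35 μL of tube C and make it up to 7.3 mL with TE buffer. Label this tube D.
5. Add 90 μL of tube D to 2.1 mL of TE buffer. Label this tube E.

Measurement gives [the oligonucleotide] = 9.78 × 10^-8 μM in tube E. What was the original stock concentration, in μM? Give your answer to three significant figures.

2.40 μM

Step 1: 0.28 mL + 9.4 mL = 9.68 mL total → factor 9.68/0.28 = 34.571
Step 2: 0.42 mL + 3250 μL = 3.67 mL total → factor 3.67/0.42 = 8.7381
Step 3: 30 μL + 450 μL = 480 μL total → factor 480/30 = 16
Step 4: 35 μL brought to 7.3 mL → factor 7300/35 = 208.57
Step 5: 90 μL + 2.1 mL = 2190 μL total → factor 2190/90 = 24.333
Overall dilution factor = 34.571 × 8.7381 × 16 × 208.57 × 24.333 = 2.4531 × 10^7
Stock = 9.78 × 10^-8 μM × 2.4531 × 10^7 = 2.40 μM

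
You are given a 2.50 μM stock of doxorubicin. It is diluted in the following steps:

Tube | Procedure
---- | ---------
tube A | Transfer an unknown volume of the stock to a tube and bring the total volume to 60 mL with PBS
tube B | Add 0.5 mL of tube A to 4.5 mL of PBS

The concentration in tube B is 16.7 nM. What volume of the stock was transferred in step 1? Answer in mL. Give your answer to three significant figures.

4.01 mL

Step 1: v brought to 60 mL → factor = 60 mL/v
Step 2: 0.5 mL + 4.5 mL = 5 mL total → factor 5/0.5 = 10
Product of known-step factors = 10
Overall factor = 2.50 μM / (16.7 nM) = 149.7
Step-1 factor = 149.7 / 10 = 14.97
v = 60 mL / 14.97 = 4.01 mL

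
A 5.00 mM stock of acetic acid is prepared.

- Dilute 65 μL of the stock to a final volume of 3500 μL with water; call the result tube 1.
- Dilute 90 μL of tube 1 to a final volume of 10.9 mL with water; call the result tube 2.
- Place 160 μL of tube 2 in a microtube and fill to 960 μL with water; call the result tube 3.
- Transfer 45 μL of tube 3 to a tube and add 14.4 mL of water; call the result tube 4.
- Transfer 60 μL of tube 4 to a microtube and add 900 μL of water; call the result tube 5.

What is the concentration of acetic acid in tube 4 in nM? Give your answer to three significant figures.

Step 1: 65 μL brought to 3500 μL → factor 3500/65 = 53.846
Step 2: 90 μL brought to 10.9 mL → factor 10900/90 = 121.11
Step 3: 160 μL brought to 960 μL → factor 960/160 = 6
Step 4: 45 μL + 14.4 mL = 14445 μL total → factor 14445/45 = 321
Dilution factor through tube 4 = 53.846 × 121.11 × 6 × 321 = 1.256 × 10^7
[tube 4] = 5.00 mM / 1.256 × 10^7 = 3.981 × 10^-7 mM = 0.398 nM

0.398 nM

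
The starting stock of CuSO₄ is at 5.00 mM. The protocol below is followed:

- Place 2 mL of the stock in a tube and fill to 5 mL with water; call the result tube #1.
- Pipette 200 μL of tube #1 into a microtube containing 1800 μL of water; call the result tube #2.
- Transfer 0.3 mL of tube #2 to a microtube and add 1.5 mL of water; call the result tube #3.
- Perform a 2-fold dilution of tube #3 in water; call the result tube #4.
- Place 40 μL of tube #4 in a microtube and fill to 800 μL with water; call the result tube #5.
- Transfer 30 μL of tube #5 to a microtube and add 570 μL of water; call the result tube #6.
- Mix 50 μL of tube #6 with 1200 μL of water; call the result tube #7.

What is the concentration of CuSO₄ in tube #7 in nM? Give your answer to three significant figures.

Step 1: 2 mL brought to 5 mL → factor 5/2 = 2.5
Step 2: 200 μL + 1800 μL = 2000 μL total → factor 2000/200 = 10
Step 3: 0.3 mL + 1.5 mL = 1.8 mL total → factor 1.8/0.3 = 6
Step 4: 2-fold → factor 2
Step 5: 40 μL brought to 800 μL → factor 800/40 = 20
Step 6: 30 μL + 570 μL = 600 μL total → factor 600/30 = 20
Step 7: 50 μL + 1200 μL = 1250 μL total → factor 1250/50 = 25
Overall dilution factor = 2.5 × 10 × 6 × 2 × 20 × 20 × 25 = 3 × 10^6
Final = 5.00 mM / 3 × 10^6 = 1.667 × 10^-6 mM = 1.67 nM

1.67 nM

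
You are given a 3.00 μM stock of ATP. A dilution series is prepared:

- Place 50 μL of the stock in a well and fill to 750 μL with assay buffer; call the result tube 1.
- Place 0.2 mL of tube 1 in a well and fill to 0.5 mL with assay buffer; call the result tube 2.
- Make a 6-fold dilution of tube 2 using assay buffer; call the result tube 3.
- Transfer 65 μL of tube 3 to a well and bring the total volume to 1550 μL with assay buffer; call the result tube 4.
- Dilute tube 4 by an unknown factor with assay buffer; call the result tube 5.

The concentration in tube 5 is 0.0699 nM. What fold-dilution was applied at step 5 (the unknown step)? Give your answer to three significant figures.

8.00-fold

Step 1: 50 μL brought to 750 μL → factor 750/50 = 15
Step 2: 0.2 mL brought to 0.5 mL → factor 0.5/0.2 = 2.5
Step 3: 6-fold → factor 6
Step 4: 65 μL brought to 1550 μL → factor 1550/65 = 23.846
Step 5: unknown factor x
Product of known-step factors = 5365.4
Overall factor = 3.00 μM / (0.0699 nM) = 42918
x = 42918 / 5365.4 = 8.00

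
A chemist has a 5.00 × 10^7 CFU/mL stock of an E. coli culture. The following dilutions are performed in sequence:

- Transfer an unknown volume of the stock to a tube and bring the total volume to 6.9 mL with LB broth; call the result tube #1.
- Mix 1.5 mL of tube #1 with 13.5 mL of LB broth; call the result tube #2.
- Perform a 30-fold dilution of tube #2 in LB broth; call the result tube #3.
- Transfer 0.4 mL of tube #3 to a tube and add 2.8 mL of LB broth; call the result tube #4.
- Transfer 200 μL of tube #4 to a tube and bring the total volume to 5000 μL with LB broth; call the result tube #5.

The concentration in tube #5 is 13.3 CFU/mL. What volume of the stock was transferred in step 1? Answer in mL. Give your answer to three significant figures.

0.110 mL

Step 1: v brought to 6.9 mL → factor = 6.9 mL/v
Step 2: 1.5 mL + 13.5 mL = 15 mL total → factor 15/1.5 = 10
Step 3: 30-fold → factor 30
Step 4: 0.4 mL + 2.8 mL = 3.2 mL total → factor 3.2/0.4 = 8
Step 5: 200 μL brought to 5000 μL → factor 5000/200 = 25
Product of known-step factors = 60000
Overall factor = 5.00 × 10^7 CFU/mL / (13.3 CFU/mL) = 3.7594 × 10^6
Step-1 factor = 3.7594 × 10^6 / 60000 = 62.657
v = 6.9 mL / 62.657 = 0.110 mL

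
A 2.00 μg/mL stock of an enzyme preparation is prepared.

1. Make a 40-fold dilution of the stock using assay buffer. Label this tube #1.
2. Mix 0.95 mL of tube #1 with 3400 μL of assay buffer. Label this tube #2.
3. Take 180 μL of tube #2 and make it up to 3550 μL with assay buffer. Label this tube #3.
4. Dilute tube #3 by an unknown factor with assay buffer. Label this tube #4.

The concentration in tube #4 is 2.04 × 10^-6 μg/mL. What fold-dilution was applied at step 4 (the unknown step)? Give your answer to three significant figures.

Step 1: 40-fold → factor 40
Step 2: 0.95 mL + 3400 μL = 4.35 mL total → factor 4.35/0.95 = 4.5789
Step 3: 180 μL brought to 3550 μL → factor 3550/180 = 19.722
Step 4: unknown factor x
Product of known-step factors = 3612.3
Overall factor = 2.00 μg/mL / (2.04 × 10^-6 μg/mL) = 9.8039 × 10^5
x = 9.8039 × 10^5 / 3612.3 = 271

271-fold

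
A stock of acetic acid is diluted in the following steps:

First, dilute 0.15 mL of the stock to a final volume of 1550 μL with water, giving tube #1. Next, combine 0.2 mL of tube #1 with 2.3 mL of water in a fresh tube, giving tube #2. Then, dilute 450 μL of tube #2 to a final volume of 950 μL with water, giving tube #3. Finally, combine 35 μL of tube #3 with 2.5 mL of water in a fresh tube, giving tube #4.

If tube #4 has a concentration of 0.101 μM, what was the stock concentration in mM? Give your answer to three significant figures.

1.99 mM

Step 1: 0.15 mL brought to 1550 μL → factor 1.55/0.15 = 10.333
Step 2: 0.2 mL + 2.3 mL = 2.5 mL total → factor 2.5/0.2 = 12.5
Step 3: 450 μL brought to 950 μL → factor 950/450 = 2.1111
Step 4: 35 μL + 2.5 mL = 2535 μL total → factor 2535/35 = 72.429
Overall dilution factor = 10.333 × 12.5 × 2.1111 × 72.429 = 19750
Stock = 0.101 μM × 19750 = 1995 μM = 1.99 mM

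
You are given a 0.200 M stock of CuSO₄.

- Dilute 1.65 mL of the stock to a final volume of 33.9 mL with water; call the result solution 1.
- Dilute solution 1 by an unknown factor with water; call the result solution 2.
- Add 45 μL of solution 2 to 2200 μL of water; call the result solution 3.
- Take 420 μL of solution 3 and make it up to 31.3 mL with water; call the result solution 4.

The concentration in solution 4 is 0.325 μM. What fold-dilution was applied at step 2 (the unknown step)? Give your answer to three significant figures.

Step 1: 1.65 mL brought to 33.9 mL → factor 33.9/1.65 = 20.545
Step 2: unknown factor x
Step 3: 45 μL + 2200 μL = 2245 μL total → factor 2245/45 = 49.889
Step 4: 420 μL brought to 31.3 mL → factor 31300/420 = 74.524
Product of known-step factors = 76386
Overall factor = 0.200 M / (0.325 μM) = 6.1538 × 10^5
x = 6.1538 × 10^5 / 76386 = 8.06

8.06-fold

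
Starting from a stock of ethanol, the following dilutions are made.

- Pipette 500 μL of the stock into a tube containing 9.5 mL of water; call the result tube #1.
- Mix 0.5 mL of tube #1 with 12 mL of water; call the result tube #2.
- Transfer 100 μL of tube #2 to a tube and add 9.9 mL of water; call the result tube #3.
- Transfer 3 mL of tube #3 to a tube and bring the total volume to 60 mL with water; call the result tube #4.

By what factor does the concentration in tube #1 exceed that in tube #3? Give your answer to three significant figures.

Step 1: 500 μL + 9.5 mL = 10000 μL total → factor 10000/500 = 20
Step 2: 0.5 mL + 12 mL = 12.5 mL total → factor 12.5/0.5 = 25
Step 3: 100 μL + 9.9 mL = 10000 μL total → factor 10000/100 = 100
Dilution factor to tube #1 = 20; to tube #3 = 50000
[tube #1]/[tube #3] = (factor to tube #3)/(factor to tube #1) = 50000/20 = 2.50 × 10^3

2.50 × 10^3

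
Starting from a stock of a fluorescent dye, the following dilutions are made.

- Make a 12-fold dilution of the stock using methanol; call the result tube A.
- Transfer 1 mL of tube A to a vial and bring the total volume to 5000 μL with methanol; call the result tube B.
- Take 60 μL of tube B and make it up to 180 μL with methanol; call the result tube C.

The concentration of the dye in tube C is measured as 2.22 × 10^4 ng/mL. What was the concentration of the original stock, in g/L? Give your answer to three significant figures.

4.00 g/L

Step 1: 12-fold → factor 12
Step 2: 1 mL brought to 5000 μL → factor 5/1 = 5
Step 3: 60 μL brought to 180 μL → factor 180/60 = 3
Overall dilution factor = 12 × 5 × 3 = 180
Stock = 2.22 × 10^4 ng/mL × 180 = 3.996 × 10^6 ng/mL = 4.00 g/L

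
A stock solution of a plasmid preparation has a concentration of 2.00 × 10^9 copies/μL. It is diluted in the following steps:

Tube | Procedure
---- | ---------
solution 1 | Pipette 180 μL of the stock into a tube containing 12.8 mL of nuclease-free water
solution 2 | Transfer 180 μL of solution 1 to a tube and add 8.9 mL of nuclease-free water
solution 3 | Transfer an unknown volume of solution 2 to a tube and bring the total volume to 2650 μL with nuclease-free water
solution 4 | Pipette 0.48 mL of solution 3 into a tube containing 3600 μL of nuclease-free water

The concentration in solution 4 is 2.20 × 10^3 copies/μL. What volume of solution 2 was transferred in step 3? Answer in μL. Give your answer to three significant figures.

Step 1: 180 μL + 12.8 mL = 12980 μL total → factor 12980/180 = 72.111
Step 2: 180 μL + 8.9 mL = 9080 μL total → factor 9080/180 = 50.444
Step 3: v brought to 2650 μL → factor = 2650 μL/v
Step 4: 0.48 mL + 3600 μL = 4.08 mL total → factor 4.08/0.48 = 8.5
Product of known-step factors = 30920
Overall factor = 2.00 × 10^9 copies/μL / (2.20 × 10^3 copies/μL) = 9.0909 × 10^5
Step-3 factor = 9.0909 × 10^5 / 30920 = 29.402
v = 2650 μL / 29.402 = 90.1 μL

90.1 μL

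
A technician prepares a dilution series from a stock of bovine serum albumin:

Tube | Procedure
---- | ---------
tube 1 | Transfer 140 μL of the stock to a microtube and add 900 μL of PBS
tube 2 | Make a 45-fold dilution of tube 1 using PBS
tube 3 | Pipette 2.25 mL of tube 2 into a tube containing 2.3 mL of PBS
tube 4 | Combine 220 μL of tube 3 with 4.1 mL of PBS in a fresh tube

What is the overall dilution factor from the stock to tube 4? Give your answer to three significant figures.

Step 1: 140 μL + 900 μL = 1040 μL total → factor 1040/140 = 7.4286
Step 2: 45-fold → factor 45
Step 3: 2.25 mL + 2.3 mL = 4.55 mL total → factor 4.55/2.25 = 2.0222
Step 4: 220 μL + 4.1 mL = 4320 μL total → factor 4320/220 = 19.636
Overall dilution factor = 7.4286 × 45 × 2.0222 × 19.636 = 13274

1.33 × 10^4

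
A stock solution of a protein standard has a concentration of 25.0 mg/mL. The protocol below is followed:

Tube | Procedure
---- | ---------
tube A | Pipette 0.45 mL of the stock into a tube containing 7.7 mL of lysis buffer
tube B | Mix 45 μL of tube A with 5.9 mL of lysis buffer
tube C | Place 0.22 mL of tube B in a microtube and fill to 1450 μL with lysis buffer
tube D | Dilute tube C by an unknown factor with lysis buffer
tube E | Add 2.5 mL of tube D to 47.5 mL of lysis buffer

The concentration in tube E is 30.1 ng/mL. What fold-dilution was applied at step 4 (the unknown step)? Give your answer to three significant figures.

2.63-fold

Step 1: 0.45 mL + 7.7 mL = 8.15 mL total → factor 8.15/0.45 = 18.111
Step 2: 45 μL + 5.9 mL = 5945 μL total → factor 5945/45 = 132.11
Step 3: 0.22 mL brought to 1450 μL → factor 1.45/0.22 = 6.5909
Step 4: unknown factor x
Step 5: 2.5 mL + 47.5 mL = 50 mL total → factor 50/2.5 = 20
Product of known-step factors = 3.154 × 10^5
Overall factor = 25.0 mg/mL / (30.1 ng/mL) = 8.3056 × 10^5
x = 8.3056 × 10^5 / 3.154 × 10^5 = 2.63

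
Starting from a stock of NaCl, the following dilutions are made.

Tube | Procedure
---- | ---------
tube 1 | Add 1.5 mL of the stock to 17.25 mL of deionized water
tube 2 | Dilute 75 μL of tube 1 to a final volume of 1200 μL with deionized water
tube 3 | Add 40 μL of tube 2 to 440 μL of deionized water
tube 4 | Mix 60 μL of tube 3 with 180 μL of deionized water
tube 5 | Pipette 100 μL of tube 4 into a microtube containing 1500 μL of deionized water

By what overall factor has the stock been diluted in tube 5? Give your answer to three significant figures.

1.54 × 10^5

Step 1: 1.5 mL + 17.25 mL = 18.75 mL total → factor 18.75/1.5 = 12.5
Step 2: 75 μL brought to 1200 μL → factor 1200/75 = 16
Step 3: 40 μL + 440 μL = 480 μL total → factor 480/40 = 12
Step 4: 60 μL + 180 μL = 240 μL total → factor 240/60 = 4
Step 5: 100 μL + 1500 μL = 1600 μL total → factor 1600/100 = 16
Overall dilution factor = 12.5 × 16 × 12 × 4 × 16 = 1.536 × 10^5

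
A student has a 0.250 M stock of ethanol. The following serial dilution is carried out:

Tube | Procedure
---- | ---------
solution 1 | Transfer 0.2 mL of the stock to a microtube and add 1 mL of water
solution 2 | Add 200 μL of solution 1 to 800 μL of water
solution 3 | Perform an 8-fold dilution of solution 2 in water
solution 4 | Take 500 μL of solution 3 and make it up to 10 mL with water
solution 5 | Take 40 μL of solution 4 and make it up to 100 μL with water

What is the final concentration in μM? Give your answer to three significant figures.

20.8 μM

Step 1: 0.2 mL + 1 mL = 1.2 mL total → factor 1.2/0.2 = 6
Step 2: 200 μL + 800 μL = 1000 μL total → factor 1000/200 = 5
Step 3: 8-fold → factor 8
Step 4: 500 μL brought to 10 mL → factor 10000/500 = 20
Step 5: 40 μL brought to 100 μL → factor 100/40 = 2.5
Overall dilution factor = 6 × 5 × 8 × 20 × 2.5 = 12000
Final = 0.250 M / 12000 = 2.083 × 10^-5 M = 20.8 μM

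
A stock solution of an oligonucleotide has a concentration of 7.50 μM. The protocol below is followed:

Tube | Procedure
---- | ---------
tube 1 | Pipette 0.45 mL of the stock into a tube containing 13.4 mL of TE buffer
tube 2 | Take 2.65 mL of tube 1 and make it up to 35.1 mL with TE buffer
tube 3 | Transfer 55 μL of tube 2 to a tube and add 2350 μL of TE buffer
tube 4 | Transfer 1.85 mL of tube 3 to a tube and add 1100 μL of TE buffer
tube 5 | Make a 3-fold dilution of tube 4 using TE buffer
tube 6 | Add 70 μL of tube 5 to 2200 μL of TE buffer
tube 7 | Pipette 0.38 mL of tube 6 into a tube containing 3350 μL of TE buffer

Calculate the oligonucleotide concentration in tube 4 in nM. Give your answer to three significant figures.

Step 1: 0.45 mL + 13.4 mL = 13.85 mL total → factor 13.85/0.45 = 30.778
Step 2: 2.65 mL brought to 35.1 mL → factor 35.1/2.65 = 13.245
Step 3: 55 μL + 2350 μL = 2405 μL total → factor 2405/55 = 43.727
Step 4: 1.85 mL + 1100 μL = 2.95 mL total → factor 2.95/1.85 = 1.5946
Dilution factor through tube 4 = 30.778 × 13.245 × 43.727 × 1.5946 = 28425
[tube 4] = 7.50 μM / 28425 = 0.0002639 μM = 0.264 nM

0.264 nM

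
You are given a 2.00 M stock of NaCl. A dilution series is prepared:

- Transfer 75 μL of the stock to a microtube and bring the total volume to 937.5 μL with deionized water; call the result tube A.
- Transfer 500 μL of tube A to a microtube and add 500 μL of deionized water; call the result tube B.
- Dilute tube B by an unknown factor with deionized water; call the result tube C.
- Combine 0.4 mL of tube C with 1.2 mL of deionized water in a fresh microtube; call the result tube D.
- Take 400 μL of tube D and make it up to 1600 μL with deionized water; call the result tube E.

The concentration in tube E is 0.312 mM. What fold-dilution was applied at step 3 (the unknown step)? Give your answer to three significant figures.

Step 1: 75 μL brought to 937.5 μL → factor 937.5/75 = 12.5
Step 2: 500 μL + 500 μL = 1000 μL total → factor 1000/500 = 2
Step 3: unknown factor x
Step 4: 0.4 mL + 1.2 mL = 1.6 mL total → factor 1.6/0.4 = 4
Step 5: 400 μL brought to 1600 μL → factor 1600/400 = 4
Product of known-step factors = 400
Overall factor = 2.00 M / (0.312 mM) = 6410.3
x = 6410.3 / 400 = 16.0

16.0-fold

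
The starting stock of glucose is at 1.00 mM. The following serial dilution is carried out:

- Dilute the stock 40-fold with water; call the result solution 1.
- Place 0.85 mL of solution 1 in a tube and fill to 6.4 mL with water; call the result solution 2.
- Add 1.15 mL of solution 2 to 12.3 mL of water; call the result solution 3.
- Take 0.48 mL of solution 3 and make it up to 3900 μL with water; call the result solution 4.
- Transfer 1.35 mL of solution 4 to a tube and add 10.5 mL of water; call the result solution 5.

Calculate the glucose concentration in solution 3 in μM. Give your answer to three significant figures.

Step 1: 40-fold → factor 40
Step 2: 0.85 mL brought to 6.4 mL → factor 6.4/0.85 = 7.5294
Step 3: 1.15 mL + 12.3 mL = 13.45 mL total → factor 13.45/1.15 = 11.696
Dilution factor through solution 3 = 40 × 7.5294 × 11.696 = 3522.5
[solution 3] = 1.00 mM / 3522.5 = 0.0002839 mM = 0.284 μM

0.284 μM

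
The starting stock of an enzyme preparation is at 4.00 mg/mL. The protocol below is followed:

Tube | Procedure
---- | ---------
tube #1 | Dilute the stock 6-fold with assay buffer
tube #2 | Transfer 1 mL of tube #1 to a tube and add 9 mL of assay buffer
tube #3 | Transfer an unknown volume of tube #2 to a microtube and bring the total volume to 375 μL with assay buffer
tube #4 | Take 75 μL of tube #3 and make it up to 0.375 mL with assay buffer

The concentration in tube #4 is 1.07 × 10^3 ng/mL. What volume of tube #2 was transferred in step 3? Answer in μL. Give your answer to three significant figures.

30.1 μL

Step 1: 6-fold → factor 6
Step 2: 1 mL + 9 mL = 10 mL total → factor 10/1 = 10
Step 3: v brought to 375 μL → factor = 375 μL/v
Step 4: 75 μL brought to 0.375 mL → factor 375/75 = 5
Product of known-step factors = 300
Overall factor = 4.00 mg/mL / (1.07 × 10^3 ng/mL) = 3738.3
Step-3 factor = 3738.3 / 300 = 12.461
v = 375 μL / 12.461 = 30.1 μL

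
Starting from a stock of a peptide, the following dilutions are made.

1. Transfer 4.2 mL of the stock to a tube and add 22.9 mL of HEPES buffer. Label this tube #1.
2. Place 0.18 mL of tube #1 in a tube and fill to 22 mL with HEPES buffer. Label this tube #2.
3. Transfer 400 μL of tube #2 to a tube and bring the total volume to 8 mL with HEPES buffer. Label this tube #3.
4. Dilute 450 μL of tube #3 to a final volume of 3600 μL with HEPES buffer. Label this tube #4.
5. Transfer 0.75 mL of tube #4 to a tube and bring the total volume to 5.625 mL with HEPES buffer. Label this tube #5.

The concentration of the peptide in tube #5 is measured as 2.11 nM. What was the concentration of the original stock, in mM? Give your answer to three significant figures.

Step 1: 4.2 mL + 22.9 mL = 27.1 mL total → factor 27.1/4.2 = 6.4524
Step 2: 0.18 mL brought to 22 mL → factor 22/0.18 = 122.22
Step 3: 400 μL brought to 8 mL → factor 8000/400 = 20
Step 4: 450 μL brought to 3600 μL → factor 3600/450 = 8
Step 5: 0.75 mL brought to 5.625 mL → factor 5.625/0.75 = 7.5
Overall dilution factor = 6.4524 × 122.22 × 20 × 8 × 7.5 = 9.4635 × 10^5
Stock = 2.11 nM × 9.4635 × 10^5 = 1.997 × 10^6 nM = 2.00 mM

2.00 mM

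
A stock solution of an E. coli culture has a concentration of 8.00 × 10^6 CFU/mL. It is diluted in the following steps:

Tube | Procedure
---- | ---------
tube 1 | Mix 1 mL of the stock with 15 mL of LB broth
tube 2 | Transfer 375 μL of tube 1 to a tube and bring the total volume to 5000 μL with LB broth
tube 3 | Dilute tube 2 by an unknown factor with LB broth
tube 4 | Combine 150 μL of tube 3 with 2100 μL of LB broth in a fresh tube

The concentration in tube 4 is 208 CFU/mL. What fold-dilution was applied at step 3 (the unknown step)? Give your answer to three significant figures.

Step 1: 1 mL + 15 mL = 16 mL total → factor 16/1 = 16
Step 2: 375 μL brought to 5000 μL → factor 5000/375 = 13.333
Step 3: unknown factor x
Step 4: 150 μL + 2100 μL = 2250 μL total → factor 2250/150 = 15
Product of known-step factors = 3200
Overall factor = 8.00 × 10^6 CFU/mL / (208 CFU/mL) = 38462
x = 38462 / 3200 = 12.0

12.0-fold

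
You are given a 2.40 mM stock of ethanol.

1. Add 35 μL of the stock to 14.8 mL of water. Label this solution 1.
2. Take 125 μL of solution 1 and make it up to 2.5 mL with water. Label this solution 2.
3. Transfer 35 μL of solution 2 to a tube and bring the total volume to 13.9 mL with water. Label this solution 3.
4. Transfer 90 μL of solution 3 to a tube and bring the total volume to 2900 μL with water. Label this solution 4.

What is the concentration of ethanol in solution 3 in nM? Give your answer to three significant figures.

0.713 nM

Step 1: 35 μL + 14.8 mL = 14835 μL total → factor 14835/35 = 423.86
Step 2: 125 μL brought to 2.5 mL → factor 2500/125 = 20
Step 3: 35 μL brought to 13.9 mL → factor 13900/35 = 397.14
Dilution factor through solution 3 = 423.86 × 20 × 397.14 = 3.3666 × 10^6
[solution 3] = 2.40 mM / 3.3666 × 10^6 = 7.129 × 10^-7 mM = 0.713 nM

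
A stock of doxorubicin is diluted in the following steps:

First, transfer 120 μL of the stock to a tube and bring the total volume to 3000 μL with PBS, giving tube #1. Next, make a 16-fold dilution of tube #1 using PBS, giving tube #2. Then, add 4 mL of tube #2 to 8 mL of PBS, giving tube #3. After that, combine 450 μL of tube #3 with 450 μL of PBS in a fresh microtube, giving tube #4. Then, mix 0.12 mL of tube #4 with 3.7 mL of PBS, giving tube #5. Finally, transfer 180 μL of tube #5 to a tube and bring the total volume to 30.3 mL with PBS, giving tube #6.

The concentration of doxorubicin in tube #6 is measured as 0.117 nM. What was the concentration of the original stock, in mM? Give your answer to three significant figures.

1.50 mM

Step 1: 120 μL brought to 3000 μL → factor 3000/120 = 25
Step 2: 16-fold → factor 16
Step 3: 4 mL + 8 mL = 12 mL total → factor 12/4 = 3
Step 4: 450 μL + 450 μL = 900 μL total → factor 900/450 = 2
Step 5: 0.12 mL + 3.7 mL = 3.82 mL total → factor 3.82/0.12 = 31.833
Step 6: 180 μL brought to 30.3 mL → factor 30300/180 = 168.33
Overall dilution factor = 25 × 16 × 3 × 2 × 31.833 × 168.33 = 1.2861 × 10^7
Stock = 0.117 nM × 1.2861 × 10^7 = 1.505 × 10^6 nM = 1.50 mM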